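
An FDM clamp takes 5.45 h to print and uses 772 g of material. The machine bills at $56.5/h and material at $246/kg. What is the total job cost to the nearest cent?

$497.84

Time charge = 56.5 × 5.45, so $307.925.
Feedstock cost: 246 × 772/1000 → $189.912.
Job cost: 307.925 + 189.912 = 497.837 ≈ $497.84.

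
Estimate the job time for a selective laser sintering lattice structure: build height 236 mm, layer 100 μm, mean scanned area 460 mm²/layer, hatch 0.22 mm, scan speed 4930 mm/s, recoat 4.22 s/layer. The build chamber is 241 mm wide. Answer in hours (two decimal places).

Layer count = ceil(236 / 0.1) = 2360.
Per-layer scan distance = 460 / 0.22 = 2090.9 mm.
Per-layer scan time: 2090.9 / 4930 → 0.4241 s.
Time per layer = 0.4241 + 4.22 = 4.6441 s.
Build time = 2360 × 4.6441 = 10960.076 s = 3.04 hours.

3.04 hours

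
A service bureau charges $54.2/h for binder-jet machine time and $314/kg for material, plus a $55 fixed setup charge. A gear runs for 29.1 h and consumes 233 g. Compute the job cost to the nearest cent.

Time charge: 54.2 × 29.1 → $1577.22.
Material cost = 314 × 233/1000 = $73.162.
Adding setup: 1577.22 + 73.162 + 55 → 1705.382 ≈ $1705.38.

$1705.38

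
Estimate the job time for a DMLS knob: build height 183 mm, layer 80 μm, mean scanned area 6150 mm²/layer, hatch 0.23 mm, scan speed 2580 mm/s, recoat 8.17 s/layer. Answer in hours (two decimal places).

11.78 hours

Layers = ⌈183/0.08⌉ = 2288.
Scan path per layer = 6150 / 0.23, so 26739.1 mm.
Laser time per layer: 26739.1 / 2580 → 10.364 s.
Time per layer: 10.364 + 8.17 → 18.534 s.
2288 layers × 18.534 s/layer = 42405.792 s, i.e. 11.78 hours.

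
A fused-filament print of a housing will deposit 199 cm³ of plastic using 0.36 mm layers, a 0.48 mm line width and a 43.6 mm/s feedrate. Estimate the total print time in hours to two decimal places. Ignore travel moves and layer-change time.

Line area: 0.36 × 0.48 → 0.1728 mm².
Total extruded path = 199000/0.1728 = 1151620.4 mm.
Time extruding = 1151620.4 / 43.6 = 26413.3 s.
Converting: 26413.3 s = 7.34 hours.

7.34 hours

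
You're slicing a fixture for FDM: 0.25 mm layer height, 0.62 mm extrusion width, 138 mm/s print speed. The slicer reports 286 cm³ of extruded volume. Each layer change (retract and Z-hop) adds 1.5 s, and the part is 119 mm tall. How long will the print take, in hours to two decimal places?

3.91 hours

Bead cross-section = 0.25 × 0.62, so 0.155 mm².
Toolpath length = 286 cm³ / 0.155 mm² = 286000 / 0.155 = 1845161.3 mm.
Print-move time = 1845161.3 / 138 = 13370.7 s.
Layer count = ceil(119 / 0.25) = 476.
Z-hop total: 476 × 1.5 → 714 s.
Total = 13370.7 + 714 = 14084.7 s = 3.91 hours.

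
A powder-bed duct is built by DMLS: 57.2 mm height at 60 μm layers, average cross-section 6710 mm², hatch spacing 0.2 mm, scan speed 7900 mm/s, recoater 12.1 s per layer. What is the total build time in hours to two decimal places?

Layers = ⌈57.2/0.06⌉ = 954.
Hatch length per layer: 6710 / 0.2 → 33550 mm.
Scan time per layer = 33550 / 7900, so 4.2468 s.
Layer cycle = 4.2468 + 12.1 = 16.3468 s.
Build time = 954 × 16.3468 = 15594.8472 s = 4.33 hours.

4.33 hours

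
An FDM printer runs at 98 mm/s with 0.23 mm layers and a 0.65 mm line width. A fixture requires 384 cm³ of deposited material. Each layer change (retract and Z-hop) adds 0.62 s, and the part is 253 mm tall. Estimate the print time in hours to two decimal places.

7.47 hours

Bead cross-section = 0.23 × 0.65, so 0.1495 mm².
Path length: 384000 mm³ / 0.1495 mm² → 2568561.9 mm.
Print-move time: 2568561.9 / 98 → 26209.8 s.
Layer count = ceil(253 / 0.23) = 1100.
Z-hop total = 1100 × 0.62, so 682 s.
Altogether 26209.8 + 682 = 26891.8 s, i.e. 7.47 hours.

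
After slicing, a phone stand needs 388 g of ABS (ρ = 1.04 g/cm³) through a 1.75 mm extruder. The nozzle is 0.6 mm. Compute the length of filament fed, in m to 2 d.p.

155.11 m

Volume = 388 g / 1.04 g·cm⁻³ = 373.0769 cm³ = 373076.9 mm³.
Cross-section of 1.75 mm filament: π·(1.75/2)² = 2.4053 mm².
L = V/A = 373076.9/2.4053 = 155106.18 mm → 155.11 m.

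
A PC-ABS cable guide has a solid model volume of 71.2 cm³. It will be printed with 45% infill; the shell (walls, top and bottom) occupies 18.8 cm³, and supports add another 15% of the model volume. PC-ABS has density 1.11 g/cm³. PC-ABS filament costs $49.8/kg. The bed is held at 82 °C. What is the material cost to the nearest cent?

$2.93

Volume inside the shell: 71.2 − 18.8 → 52.4 cm³.
Infill volume = 0.45 × 52.4 = 23.58 cm³.
Support = 0.15 × 71.2, so 10.68 cm³.
Deposited volume = 18.8 + 23.58 + 10.68 = 53.06 cm³.
Mass = 53.06 × 1.11 = 58.8966 g.
At $49.8/kg: 58.8966/1000 × 49.8 = $2.93.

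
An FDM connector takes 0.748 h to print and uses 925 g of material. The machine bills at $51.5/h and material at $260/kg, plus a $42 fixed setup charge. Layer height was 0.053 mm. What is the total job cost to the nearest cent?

$321.02

Machine-time cost = 51.5 × 0.748 = $38.522.
Feedstock cost = 260 × 925/1000, so $240.50.
Total = 38.522 + 240.50 + 42 = 321.022 ≈ $321.02.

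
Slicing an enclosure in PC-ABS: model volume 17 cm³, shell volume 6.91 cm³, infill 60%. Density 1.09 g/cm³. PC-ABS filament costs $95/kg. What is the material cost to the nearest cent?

$1.34

Volume inside the shell: 17 − 6.91 → 10.09 cm³.
Infill deposited = 0.60 × 10.09, so 6.054 cm³.
Deposited volume: 6.91 + 6.054 → 12.964 cm³.
Mass: 12.964 × 1.09 → 14.13076 g.
Cost = 14.13076 g / 1000 × $95/kg = $1.34.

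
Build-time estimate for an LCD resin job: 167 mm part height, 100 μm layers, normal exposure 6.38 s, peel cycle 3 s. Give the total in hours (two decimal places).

4.35 hours

Layers = ⌈167/0.1⌉ = 1670.
Cycle time = 6.38 + 3 = 9.38 s.
Total = 1670 × 9.38 = 15664.6 s = 4.35 hours.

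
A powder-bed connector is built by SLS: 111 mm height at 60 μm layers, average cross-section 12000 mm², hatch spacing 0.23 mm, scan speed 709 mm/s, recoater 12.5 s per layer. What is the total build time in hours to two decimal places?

Layers = ⌈111/0.06⌉ = 1850.
Scan path per layer = 12000 / 0.23, so 52173.9 mm.
Scan time per layer = 52173.9 / 709, so 73.588 s.
Per-layer time: 73.588 + 12.5 → 86.088 s.
Total: 1850 × 86.088 s = 159262.8 s → 44.24 hours.

44.24 hours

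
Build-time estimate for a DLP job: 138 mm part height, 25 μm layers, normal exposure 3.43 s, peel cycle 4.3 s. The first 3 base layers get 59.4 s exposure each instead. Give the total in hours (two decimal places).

11.90 hours

Number of layers: 138 / 0.025 → 5520 (rounded up).
Base layers = 3 × (59.4 + 4.3), so 191.1 s.
Remaining layers = 5517 × (3.43 + 4.3) = 42646.41 s.
Sum: 191.1 + 42646.41 = 42837.51 s → 11.90 hours.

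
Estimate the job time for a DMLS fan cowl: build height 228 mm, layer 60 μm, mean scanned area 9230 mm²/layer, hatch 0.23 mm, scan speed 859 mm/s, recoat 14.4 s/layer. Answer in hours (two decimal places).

Layer count = ceil(228 / 0.06) = 3800.
Scan path per layer = 9230 / 0.23 = 40130.4 mm.
Scan time per layer: 40130.4 / 859 → 46.7176 s.
Time per layer: 46.7176 + 14.4 → 61.1176 s.
Build time = 3800 × 61.1176 = 232246.88 s = 64.51 hours.

64.51 hours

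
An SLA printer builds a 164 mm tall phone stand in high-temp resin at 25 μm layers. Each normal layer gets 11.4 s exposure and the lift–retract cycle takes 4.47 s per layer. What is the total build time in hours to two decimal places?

Layers = ⌈164/0.025⌉ = 6560.
Cycle time: 11.4 + 4.47 → 15.87 s.
Build time: 6560 × 15.87 s = 104107.2 s, i.e. 28.92 hours.

28.92 hours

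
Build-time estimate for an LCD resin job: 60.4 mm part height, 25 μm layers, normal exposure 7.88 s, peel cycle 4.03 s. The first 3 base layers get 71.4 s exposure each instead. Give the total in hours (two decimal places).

8.05 hours

Layers = ⌈60.4/0.025⌉ = 2416.
Base layers: 3 × (71.4 + 4.03) → 226.29 s.
Remaining layers = 2413 × (7.88 + 4.03) = 28738.83 s.
Sum: 226.29 + 28738.83 = 28965.12 s → 8.05 hours.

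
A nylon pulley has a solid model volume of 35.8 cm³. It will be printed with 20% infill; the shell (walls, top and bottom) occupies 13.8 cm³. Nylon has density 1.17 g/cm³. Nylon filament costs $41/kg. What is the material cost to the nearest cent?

$0.87

Interior volume = 35.8 − 13.8 = 22 cm³.
Deposited infill = 0.20 × 22 = 4.4 cm³.
Deposited volume: 13.8 + 4.4 → 18.2 cm³.
Mass: 18.2 × 1.17 → 21.294 g.
At $41/kg: 21.294/1000 × 41 = $0.87.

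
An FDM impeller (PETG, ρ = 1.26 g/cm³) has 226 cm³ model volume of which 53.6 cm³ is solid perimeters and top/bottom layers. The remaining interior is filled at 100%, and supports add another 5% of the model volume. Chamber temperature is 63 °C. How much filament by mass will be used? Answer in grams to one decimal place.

299.0 g

Infill region: 226 − 53.6 → 172.4 cm³.
Infill deposited = 1.00 × 172.4 = 172.4 cm³.
Support = 0.05 × 226, so 11.3 cm³.
Deposited volume = 53.6 + 172.4 + 11.3, so 237.3 cm³.
Mass = 237.3 × 1.26, so 298.998 g.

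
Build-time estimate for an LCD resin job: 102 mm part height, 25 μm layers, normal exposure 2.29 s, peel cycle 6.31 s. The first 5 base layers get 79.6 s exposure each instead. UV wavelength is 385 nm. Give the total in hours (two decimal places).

Layers = ⌈102/0.025⌉ = 4080.
Burn-in layers: 5 × (79.6 + 6.31) → 429.55 s.
Normal layers: 4075 × (2.29 + 6.31) → 35045 s.
Total = 429.55 + 35045 = 35474.55 s = 9.85 hours.

9.85 hours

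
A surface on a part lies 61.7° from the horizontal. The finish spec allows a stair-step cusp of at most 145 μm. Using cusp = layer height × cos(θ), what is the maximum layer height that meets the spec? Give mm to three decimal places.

0.306 mm

cos(61.7°) = 0.4741; t_max = 0.145/0.4741 = 0.306 mm.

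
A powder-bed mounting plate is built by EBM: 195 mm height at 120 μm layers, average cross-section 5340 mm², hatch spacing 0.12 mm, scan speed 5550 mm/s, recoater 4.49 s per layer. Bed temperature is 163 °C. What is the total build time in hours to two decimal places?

Layers = ⌈195/0.12⌉ = 1625.
Hatch length per layer: 5340 / 0.12 → 44500 mm.
Beam time per layer = 44500 / 5550, so 8.018 s.
Layer cycle = 8.018 + 4.49, so 12.508 s.
Build time = 1625 × 12.508 = 20325.5 s = 5.65 hours.

5.65 hours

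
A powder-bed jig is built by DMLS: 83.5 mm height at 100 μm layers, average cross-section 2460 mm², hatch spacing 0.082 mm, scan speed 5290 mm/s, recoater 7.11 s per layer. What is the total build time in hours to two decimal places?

2.96 hours

Number of layers: 83.5 / 0.1 → 835 (rounded up).
Scan path per layer: 2460 / 0.082 → 30000 mm.
Laser time per layer = 30000 / 5290 = 5.6711 s.
Time per layer: 5.6711 + 7.11 → 12.7811 s.
835 layers × 12.7811 s/layer = 10672.2185 s, i.e. 2.96 hours.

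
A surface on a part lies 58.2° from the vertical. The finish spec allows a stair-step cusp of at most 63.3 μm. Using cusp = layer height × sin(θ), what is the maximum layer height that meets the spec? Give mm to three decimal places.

0.074 mm

Layer height = cusp / sin(58.2°) = 0.0633 / 0.8499 = 0.074 mm.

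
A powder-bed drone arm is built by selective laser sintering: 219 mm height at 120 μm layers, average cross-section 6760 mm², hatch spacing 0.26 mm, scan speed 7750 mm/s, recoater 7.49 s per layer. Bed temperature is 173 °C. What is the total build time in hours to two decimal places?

Number of layers: 219 / 0.12 → 1825 (rounded up).
Per-layer scan distance = 6760 / 0.26, so 26000 mm.
Scan time per layer = 26000 / 7750 = 3.3548 s.
Layer cycle: 3.3548 + 7.49 → 10.8448 s.
1825 layers × 10.8448 s/layer = 19791.76 s, i.e. 5.50 hours.

5.50 hours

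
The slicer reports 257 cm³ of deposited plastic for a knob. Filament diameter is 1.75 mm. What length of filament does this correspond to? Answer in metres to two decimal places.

A = π r² = π × 0.875² = 2.4053 mm².
L = 257000 mm³ / 2.4053 mm² = 106847.38 mm, i.e. 106.85 m.

106.85 m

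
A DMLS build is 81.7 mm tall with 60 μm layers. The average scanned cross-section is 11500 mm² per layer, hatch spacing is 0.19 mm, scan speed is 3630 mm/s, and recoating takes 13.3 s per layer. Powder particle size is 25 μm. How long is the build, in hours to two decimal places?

11.34 hours

Layers = ⌈81.7/0.06⌉ = 1362.
Per-layer scan distance: 11500 / 0.19 → 60526.3 mm.
Per-layer scan time = 60526.3 / 3630, so 16.6739 s.
Per-layer time = 16.6739 + 13.3, so 29.9739 s.
1362 layers × 29.9739 s/layer = 40824.4518 s, i.e. 11.34 hours.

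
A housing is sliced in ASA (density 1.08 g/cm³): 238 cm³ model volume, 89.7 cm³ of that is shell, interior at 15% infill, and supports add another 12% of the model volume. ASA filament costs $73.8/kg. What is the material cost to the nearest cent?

$11.20

Volume inside the shell = 238 − 89.7 = 148.3 cm³.
Infill volume = 0.15 × 148.3, so 22.245 cm³.
Support = 0.12 × 238, so 28.56 cm³.
Total printed volume = 89.7 + 22.245 + 28.56 = 140.505 cm³.
Mass: 140.505 × 1.08 → 151.7454 g.
At $73.8/kg: 151.7454/1000 × 73.8 = $11.20.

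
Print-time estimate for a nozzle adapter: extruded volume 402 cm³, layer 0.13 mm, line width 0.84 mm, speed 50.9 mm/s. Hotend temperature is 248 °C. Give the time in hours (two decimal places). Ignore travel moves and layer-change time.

Bead cross-section = 0.13 × 0.84, so 0.1092 mm².
Path length: 402000 mm³ / 0.1092 mm² → 3681318.7 mm.
Time extruding = 3681318.7 / 50.9, so 72324.5 s.
That's 72324.5 s → 20.09 hours.

20.09 hours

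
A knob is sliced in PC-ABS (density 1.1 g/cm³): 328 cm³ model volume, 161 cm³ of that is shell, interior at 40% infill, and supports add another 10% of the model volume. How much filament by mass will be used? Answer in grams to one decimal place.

286.7 g

Infill region = 328 − 161 = 167 cm³.
Deposited infill: 0.40 × 167 → 66.8 cm³.
Support = 0.10 × 328, so 32.8 cm³.
Total extruded = 161 + 66.8 + 32.8 = 260.6 cm³.
Mass = 260.6 × 1.1 = 286.66 g.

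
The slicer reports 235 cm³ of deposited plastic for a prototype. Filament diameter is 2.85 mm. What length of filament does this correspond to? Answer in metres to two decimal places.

A = π r² = π × 1.425² = 6.3794 mm².
Length = 235 cm³ / 6.3794 mm² = 235000 / 6.3794 = 36837.32 mm = 36.84 m.

36.84 m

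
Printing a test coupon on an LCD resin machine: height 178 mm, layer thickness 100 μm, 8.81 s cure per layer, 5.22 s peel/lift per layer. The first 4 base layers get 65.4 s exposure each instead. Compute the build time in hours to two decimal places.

Number of layers: 178 / 0.1 → 1780 (rounded up).
Base layers = 4 × (65.4 + 5.22), so 282.48 s.
Regular layers: 1776 × (8.81 + 5.22) → 24917.28 s.
Sum: 282.48 + 24917.28 = 25199.76 s → 7.00 hours.

7.00 hours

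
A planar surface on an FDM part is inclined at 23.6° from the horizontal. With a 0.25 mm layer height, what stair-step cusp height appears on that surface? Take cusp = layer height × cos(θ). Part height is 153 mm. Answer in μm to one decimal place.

229.1 μm

h_c = t·cos θ = 0.25 × 0.9164 = 0.2291 mm (229.1 μm).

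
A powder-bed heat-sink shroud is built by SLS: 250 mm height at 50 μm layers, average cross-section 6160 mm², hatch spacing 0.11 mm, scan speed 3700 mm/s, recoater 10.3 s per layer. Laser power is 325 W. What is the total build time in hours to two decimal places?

35.33 hours

Number of layers: 250 / 0.05 → 5000 (rounded up).
Per-layer scan distance: 6160 / 0.11 → 56000 mm.
Laser time per layer = 56000 / 3700 = 15.1351 s.
Layer cycle: 15.1351 + 10.3 → 25.4351 s.
Build time = 5000 × 25.4351 = 127175.5 s = 35.33 hours.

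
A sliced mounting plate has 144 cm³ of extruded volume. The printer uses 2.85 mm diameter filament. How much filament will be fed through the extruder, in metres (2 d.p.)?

Filament cross-section = π × (2.85/2)² = 6.3794 mm².
L = 144000 mm³ / 6.3794 mm² = 22572.66 mm, i.e. 22.57 m.

22.57 m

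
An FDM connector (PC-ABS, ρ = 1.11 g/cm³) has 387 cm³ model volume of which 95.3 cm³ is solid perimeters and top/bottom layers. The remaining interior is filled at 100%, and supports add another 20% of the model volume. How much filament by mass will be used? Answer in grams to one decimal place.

515.5 g

Interior volume = 387 − 95.3 = 291.7 cm³.
Infill volume = 1.00 × 291.7, so 291.7 cm³.
Support = 0.20 × 387 = 77.4 cm³.
Deposited volume: 95.3 + 291.7 + 77.4 → 464.4 cm³.
Mass = 464.4 × 1.11 = 515.484 g.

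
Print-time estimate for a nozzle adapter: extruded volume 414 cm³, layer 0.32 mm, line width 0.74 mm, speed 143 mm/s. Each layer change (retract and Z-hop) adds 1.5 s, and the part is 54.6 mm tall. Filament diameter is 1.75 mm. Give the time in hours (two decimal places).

3.47 hours

Line area = 0.32 × 0.74, so 0.2368 mm².
Path length: 414000 mm³ / 0.2368 mm² → 1748310.8 mm.
Extrusion time: 1748310.8 / 143 → 12225.9 s.
Number of layers: 54.6 / 0.32 → 171 (rounded up).
Non-print overhead = 171 × 1.5, so 256.5 s.
Altogether 12225.9 + 256.5 = 12482.4 s, i.e. 3.47 hours.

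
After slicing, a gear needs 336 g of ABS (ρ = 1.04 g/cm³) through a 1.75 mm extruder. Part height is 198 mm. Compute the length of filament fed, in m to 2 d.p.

Volume = 336 g / 1.04 g·cm⁻³ = 323.0769 cm³ = 323076.9 mm³.
Filament cross-section = π × (1.75/2)² = 2.4053 mm².
L = V/A = 323076.9/2.4053 = 134318.75 mm → 134.32 m.

134.32 m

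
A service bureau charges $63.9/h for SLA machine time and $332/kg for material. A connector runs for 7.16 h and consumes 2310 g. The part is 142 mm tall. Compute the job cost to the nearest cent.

$1224.44

Machine cost = 63.9 × 7.16, so $457.524.
Material cost = 332 × 2310/1000, so $766.92.
Total = 457.524 + 766.92 = 1224.444 ≈ $1224.44.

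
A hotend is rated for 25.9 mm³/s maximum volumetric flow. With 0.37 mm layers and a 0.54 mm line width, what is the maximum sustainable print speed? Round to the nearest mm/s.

A = 0.37 × 0.54, so 0.1998 mm².
Max speed = 25.9 / 0.1998 = 129.63 ≈ 130 mm/s.

130 mm/s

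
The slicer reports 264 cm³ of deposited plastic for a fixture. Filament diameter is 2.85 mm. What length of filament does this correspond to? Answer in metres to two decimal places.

41.38 m

Cross-section of 2.85 mm filament: π·(2.85/2)² = 6.3794 mm².
Length = 264 cm³ / 6.3794 mm² = 264000 / 6.3794 = 41383.2 mm = 41.38 m.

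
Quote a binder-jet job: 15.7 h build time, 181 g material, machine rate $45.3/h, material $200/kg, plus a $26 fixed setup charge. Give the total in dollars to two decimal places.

Time charge: 45.3 × 15.7 → $711.21.
Material charge = 200 × 181/1000 = $36.20.
Total = 711.21 + 36.20 + 26 = $773.41.

$773.41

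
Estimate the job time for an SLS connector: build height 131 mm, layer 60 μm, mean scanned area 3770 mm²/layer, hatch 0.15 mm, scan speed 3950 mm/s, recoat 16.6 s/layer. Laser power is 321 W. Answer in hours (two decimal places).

13.93 hours

Number of layers: 131 / 0.06 → 2184 (rounded up).
Per-layer scan distance = 3770 / 0.15, so 25133.3 mm.
Per-layer scan time = 25133.3 / 3950, so 6.3629 s.
Layer cycle: 6.3629 + 16.6 → 22.9629 s.
Total: 2184 × 22.9629 s = 50150.9736 s → 13.93 hours.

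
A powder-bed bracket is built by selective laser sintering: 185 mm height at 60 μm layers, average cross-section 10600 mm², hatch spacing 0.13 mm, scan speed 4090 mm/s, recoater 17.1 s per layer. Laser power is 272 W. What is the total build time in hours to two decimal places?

Layer count = ceil(185 / 0.06) = 3084.
Hatch length per layer: 10600 / 0.13 → 81538.5 mm.
Scan time per layer = 81538.5 / 4090, so 19.9361 s.
Time per layer = 19.9361 + 17.1 = 37.0361 s.
Total: 3084 × 37.0361 s = 114219.3324 s → 31.73 hours.

31.73 hours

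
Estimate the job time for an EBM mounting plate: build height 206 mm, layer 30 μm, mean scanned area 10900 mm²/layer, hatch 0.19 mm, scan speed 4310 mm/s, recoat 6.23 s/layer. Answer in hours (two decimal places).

37.27 hours

Layer count = ceil(206 / 0.03) = 6867.
Scan path per layer = 10900 / 0.19, so 57368.4 mm.
Per-layer scan time = 57368.4 / 4310 = 13.3105 s.
Layer cycle = 13.3105 + 6.23, so 19.5405 s.
6867 layers × 19.5405 s/layer = 134184.6135 s, i.e. 37.27 hours.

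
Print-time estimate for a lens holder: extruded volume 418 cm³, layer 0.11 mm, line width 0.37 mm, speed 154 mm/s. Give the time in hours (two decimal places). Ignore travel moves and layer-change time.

18.53 hours

Bead cross-section: 0.11 × 0.37 → 0.0407 mm².
Toolpath length = 418 cm³ / 0.0407 mm² = 418000 / 0.0407 = 10270270.3 mm.
Print-move time = 10270270.3 / 154 = 66690.1 s.
Converting: 66690.1 s = 18.53 hours.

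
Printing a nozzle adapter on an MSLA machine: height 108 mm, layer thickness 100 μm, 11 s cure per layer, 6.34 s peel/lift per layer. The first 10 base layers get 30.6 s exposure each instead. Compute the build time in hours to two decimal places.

Layer count = ceil(108 / 0.1) = 1080.
Base layers: 10 × (30.6 + 6.34) → 369.4 s.
Normal layers: 1070 × (11 + 6.34) → 18553.8 s.
Total = 369.4 + 18553.8 = 18923.2 s = 5.26 hours.

5.26 hours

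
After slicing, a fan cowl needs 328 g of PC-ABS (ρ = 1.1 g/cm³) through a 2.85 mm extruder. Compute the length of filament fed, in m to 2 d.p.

46.74 m

Volume = 328 g / 1.1 g·cm⁻³ = 298.1818 cm³ = 298181.8 mm³.
Filament cross-section = π × (2.85/2)² = 6.3794 mm².
Length = 298181.8 / 6.3794 = 46741.35 mm = 46.74 m.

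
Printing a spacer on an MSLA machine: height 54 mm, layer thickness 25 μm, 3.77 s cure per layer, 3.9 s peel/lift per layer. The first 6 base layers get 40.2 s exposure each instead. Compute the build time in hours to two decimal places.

Number of layers: 54 / 0.025 → 2160 (rounded up).
Base layers = 6 × (40.2 + 3.9) = 264.6 s.
Remaining layers = 2154 × (3.77 + 3.9) = 16521.18 s.
Sum: 264.6 + 16521.18 = 16785.78 s → 4.66 hours.

4.66 hours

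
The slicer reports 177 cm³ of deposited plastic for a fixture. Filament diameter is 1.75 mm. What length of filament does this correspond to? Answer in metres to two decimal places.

Filament cross-section = π × (1.75/2)² = 2.4053 mm².
L = 177000 mm³ / 2.4053 mm² = 73587.49 mm, i.e. 73.59 m.

73.59 m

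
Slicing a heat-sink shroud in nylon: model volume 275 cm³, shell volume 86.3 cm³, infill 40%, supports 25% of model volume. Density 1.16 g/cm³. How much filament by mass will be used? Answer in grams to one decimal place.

Interior volume: 275 − 86.3 → 188.7 cm³.
Infill volume = 0.40 × 188.7 = 75.48 cm³.
Support = 0.25 × 275, so 68.75 cm³.
Deposited volume = 86.3 + 75.48 + 68.75, so 230.53 cm³.
Mass: 230.53 × 1.16 → 267.4148 g.

267.4 g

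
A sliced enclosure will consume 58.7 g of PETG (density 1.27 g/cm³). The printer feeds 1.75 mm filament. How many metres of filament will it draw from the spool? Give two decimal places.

19.22 m

Extruded volume: 58.7/1.27 = 46.2205 cm³ (46220.5 mm³).
Cross-section of 1.75 mm filament: π·(1.75/2)² = 2.4053 mm².
Length = 46220.5 / 2.4053 = 19216.11 mm = 19.22 m.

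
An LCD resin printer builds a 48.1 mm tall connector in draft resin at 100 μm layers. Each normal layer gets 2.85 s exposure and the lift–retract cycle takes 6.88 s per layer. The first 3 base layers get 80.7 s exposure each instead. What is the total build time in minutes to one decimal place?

81.9 minutes

Number of layers: 48.1 / 0.1 → 481 (rounded up).
Bottom layers = 3 × (80.7 + 6.88), so 262.74 s.
Regular layers: 478 × (2.85 + 6.88) → 4650.94 s.
Total = 262.74 + 4650.94 = 4913.68 s = 81.9 minutes.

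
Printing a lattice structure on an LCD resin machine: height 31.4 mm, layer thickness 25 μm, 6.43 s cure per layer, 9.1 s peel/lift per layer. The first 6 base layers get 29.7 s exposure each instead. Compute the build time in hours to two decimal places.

Layers = ⌈31.4/0.025⌉ = 1256.
Bottom layers = 6 × (29.7 + 9.1) = 232.8 s.
Normal layers = 1250 × (6.43 + 9.1) = 19412.5 s.
Sum: 232.8 + 19412.5 = 19645.3 s → 5.46 hours.

5.46 hours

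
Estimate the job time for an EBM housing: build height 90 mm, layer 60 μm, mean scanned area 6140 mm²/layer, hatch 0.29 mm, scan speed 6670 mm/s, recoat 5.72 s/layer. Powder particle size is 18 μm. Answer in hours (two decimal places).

Layer count = ceil(90 / 0.06) = 1500.
Hatch length per layer: 6140 / 0.29 → 21172.4 mm.
Scan time per layer = 21172.4 / 6670 = 3.1743 s.
Time per layer = 3.1743 + 5.72, so 8.8943 s.
1500 layers × 8.8943 s/layer = 13341.45 s, i.e. 3.71 hours.

3.71 hours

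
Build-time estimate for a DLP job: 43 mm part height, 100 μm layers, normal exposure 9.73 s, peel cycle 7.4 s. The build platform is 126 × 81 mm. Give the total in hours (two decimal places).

Layers = ⌈43/0.1⌉ = 430.
Cycle time = 9.73 + 7.4 = 17.13 s.
Total = 430 × 17.13 = 7365.9 s = 2.05 hours.

2.05 hours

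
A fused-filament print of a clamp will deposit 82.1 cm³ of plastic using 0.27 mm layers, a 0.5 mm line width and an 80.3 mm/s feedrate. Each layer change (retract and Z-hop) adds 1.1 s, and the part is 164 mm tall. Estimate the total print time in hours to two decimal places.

2.29 hours

Bead cross-section: 0.27 × 0.5 → 0.135 mm².
Path length: 82100 mm³ / 0.135 mm² → 608148.1 mm.
Extrusion time: 608148.1 / 80.3 → 7573.5 s.
Number of layers: 164 / 0.27 → 608 (rounded up).
Z-hop total: 608 × 1.1 → 668.8 s.
Altogether 7573.5 + 668.8 = 8242.3 s, i.e. 2.29 hours.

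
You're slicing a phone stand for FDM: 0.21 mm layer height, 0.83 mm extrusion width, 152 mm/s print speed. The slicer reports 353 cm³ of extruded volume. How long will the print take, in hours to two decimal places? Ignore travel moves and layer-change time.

3.70 hours

Extrusion cross-section = 0.21 × 0.83 = 0.1743 mm².
Path length: 353000 mm³ / 0.1743 mm² → 2025243.8 mm.
Extrusion time: 2025243.8 / 152 → 13324 s.
13324 s = 3.70 hours.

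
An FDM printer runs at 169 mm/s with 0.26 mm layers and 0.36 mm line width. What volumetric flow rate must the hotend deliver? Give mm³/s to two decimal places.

A = 0.26 × 0.36, so 0.0936 mm².
Volumetric flow = 169 × 0.0936 = 15.82 mm³/s.

15.82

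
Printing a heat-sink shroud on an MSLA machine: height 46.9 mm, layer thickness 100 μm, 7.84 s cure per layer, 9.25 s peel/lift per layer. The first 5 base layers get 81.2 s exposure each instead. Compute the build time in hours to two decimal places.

Layers = ⌈46.9/0.1⌉ = 469.
Bottom layers = 5 × (81.2 + 9.25) = 452.25 s.
Regular layers: 464 × (7.84 + 9.25) → 7929.76 s.
Total = 452.25 + 7929.76 = 8382.01 s = 2.33 hours.

2.33 hours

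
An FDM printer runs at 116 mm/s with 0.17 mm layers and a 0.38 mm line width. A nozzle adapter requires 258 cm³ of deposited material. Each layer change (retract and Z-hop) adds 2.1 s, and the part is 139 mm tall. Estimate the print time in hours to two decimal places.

Extrusion cross-section = 0.17 × 0.38 = 0.0646 mm².
Total extruded path = 258000/0.0646 = 3993808 mm.
Extrusion time: 3993808 / 116 → 34429.4 s.
Number of layers: 139 / 0.17 → 818 (rounded up).
Layer-change overhead = 818 × 2.1, so 1717.8 s.
Altogether 34429.4 + 1717.8 = 36147.2 s, i.e. 10.04 hours.

10.04 hours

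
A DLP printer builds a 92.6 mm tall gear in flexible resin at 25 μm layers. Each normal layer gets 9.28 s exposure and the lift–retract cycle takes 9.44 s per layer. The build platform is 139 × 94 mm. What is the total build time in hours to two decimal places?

19.26 hours

Layer count = ceil(92.6 / 0.025) = 3704.
Per-layer time = 9.28 + 9.44, so 18.72 s.
Build time: 3704 × 18.72 s = 69338.88 s, i.e. 19.26 hours.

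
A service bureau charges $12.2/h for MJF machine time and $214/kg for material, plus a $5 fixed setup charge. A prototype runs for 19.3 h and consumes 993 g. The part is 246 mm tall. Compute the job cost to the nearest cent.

$452.96

Machine-time cost = 12.2 × 19.3, so $235.46.
Material cost = 214 × 993/1000 = $212.502.
Total = 235.46 + 212.502 + 5 = 452.962 ≈ $452.96.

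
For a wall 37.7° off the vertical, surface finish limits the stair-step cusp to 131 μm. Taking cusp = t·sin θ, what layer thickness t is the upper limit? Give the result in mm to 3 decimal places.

0.214 mm

t = h_c / sin θ = 0.131 / 0.6115 = 0.214 mm.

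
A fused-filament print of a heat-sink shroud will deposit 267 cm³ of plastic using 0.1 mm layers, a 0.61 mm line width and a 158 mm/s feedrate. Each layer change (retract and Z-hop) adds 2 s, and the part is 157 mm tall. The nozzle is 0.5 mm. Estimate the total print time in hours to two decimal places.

8.57 hours

Line area = 0.1 × 0.61 = 0.061 mm².
Toolpath length = 267 cm³ / 0.061 mm² = 267000 / 0.061 = 4377049.2 mm.
Extrusion time = 4377049.2 / 158 = 27702.8 s.
Layers = ⌈157/0.1⌉ = 1570.
Z-hop total = 1570 × 2 = 3140 s.
Altogether 27702.8 + 3140 = 30842.8 s, i.e. 8.57 hours.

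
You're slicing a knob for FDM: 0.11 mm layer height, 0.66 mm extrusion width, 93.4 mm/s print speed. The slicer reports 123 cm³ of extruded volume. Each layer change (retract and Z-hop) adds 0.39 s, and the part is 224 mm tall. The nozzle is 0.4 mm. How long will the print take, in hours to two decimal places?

Bead cross-section = 0.11 × 0.66 = 0.0726 mm².
Path length: 123000 mm³ / 0.0726 mm² → 1694214.9 mm.
Extrusion time = 1694214.9 / 93.4 = 18139.3 s.
Layers = ⌈224/0.11⌉ = 2037.
Non-print overhead = 2037 × 0.39, so 794.43 s.
Altogether 18139.3 + 794.43 = 18933.73 s, i.e. 5.26 hours.

5.26 hours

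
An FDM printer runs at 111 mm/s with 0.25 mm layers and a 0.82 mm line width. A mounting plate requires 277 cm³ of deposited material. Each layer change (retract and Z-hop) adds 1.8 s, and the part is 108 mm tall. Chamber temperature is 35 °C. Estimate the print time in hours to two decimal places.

3.60 hours

Extrusion cross-section = 0.25 × 0.82, so 0.205 mm².
Toolpath length = 277 cm³ / 0.205 mm² = 277000 / 0.205 = 1351219.5 mm.
Print-move time: 1351219.5 / 111 → 12173.1 s.
Layers = ⌈108/0.25⌉ = 432.
Layer-change overhead = 432 × 1.8 = 777.6 s.
Total = 12173.1 + 777.6 = 12950.7 s = 3.60 hours.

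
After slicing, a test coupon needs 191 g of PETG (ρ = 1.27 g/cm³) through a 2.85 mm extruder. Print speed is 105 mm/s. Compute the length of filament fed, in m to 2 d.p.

23.57 m

Volume = 191 g / 1.27 g·cm⁻³ = 150.3937 cm³ = 150393.7 mm³.
A = π r² = π × 1.425² = 6.3794 mm².
Length = 150393.7 / 6.3794 = 23574.9 mm = 23.57 m.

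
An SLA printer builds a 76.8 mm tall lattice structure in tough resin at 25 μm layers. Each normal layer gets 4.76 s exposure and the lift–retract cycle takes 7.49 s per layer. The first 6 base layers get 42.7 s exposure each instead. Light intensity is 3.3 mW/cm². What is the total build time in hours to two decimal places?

10.52 hours

Layers = ⌈76.8/0.025⌉ = 3072.
Base layers = 6 × (42.7 + 7.49) = 301.14 s.
Regular layers = 3066 × (4.76 + 7.49), so 37558.5 s.
Total = 301.14 + 37558.5 = 37859.64 s = 10.52 hours.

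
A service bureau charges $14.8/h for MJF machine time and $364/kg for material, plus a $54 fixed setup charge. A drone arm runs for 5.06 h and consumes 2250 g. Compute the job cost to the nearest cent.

$947.89

Machine-time cost: 14.8 × 5.06 → $74.888.
Material cost = 364 × 2250/1000, so $819.00.
Total = 74.888 + 819.00 + 54 = 947.888 ≈ $947.89.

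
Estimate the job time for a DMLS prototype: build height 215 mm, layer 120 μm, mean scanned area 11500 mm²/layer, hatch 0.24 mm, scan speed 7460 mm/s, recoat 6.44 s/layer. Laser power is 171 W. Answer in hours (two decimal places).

6.40 hours

Layers = ⌈215/0.12⌉ = 1792.
Hatch length per layer: 11500 / 0.24 → 47916.7 mm.
Scan time per layer: 47916.7 / 7460 → 6.4232 s.
Layer cycle = 6.4232 + 6.44, so 12.8632 s.
Total: 1792 × 12.8632 s = 23050.8544 s → 6.40 hours.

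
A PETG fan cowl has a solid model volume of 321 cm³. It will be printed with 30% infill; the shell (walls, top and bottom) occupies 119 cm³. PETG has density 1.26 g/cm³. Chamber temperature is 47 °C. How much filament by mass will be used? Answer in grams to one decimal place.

226.3 g

Volume inside the shell = 321 − 119, so 202 cm³.
Infill deposited = 0.30 × 202 = 60.6 cm³.
Total printed volume = 119 + 60.6, so 179.6 cm³.
Mass = 179.6 × 1.26, so 226.296 g.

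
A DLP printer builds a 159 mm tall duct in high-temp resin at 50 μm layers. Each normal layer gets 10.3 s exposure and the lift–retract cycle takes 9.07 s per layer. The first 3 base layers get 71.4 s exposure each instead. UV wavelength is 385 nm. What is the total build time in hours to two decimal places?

17.16 hours

Layer count = ceil(159 / 0.05) = 3180.
Base layers: 3 × (71.4 + 9.07) → 241.41 s.
Regular layers = 3177 × (10.3 + 9.07), so 61538.49 s.
Total = 241.41 + 61538.49 = 61779.9 s = 17.16 hours.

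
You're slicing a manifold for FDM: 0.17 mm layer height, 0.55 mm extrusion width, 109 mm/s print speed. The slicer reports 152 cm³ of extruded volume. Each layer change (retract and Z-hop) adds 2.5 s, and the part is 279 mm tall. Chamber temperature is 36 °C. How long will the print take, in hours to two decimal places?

5.28 hours

Extrusion cross-section = 0.17 × 0.55 = 0.0935 mm².
Path length: 152000 mm³ / 0.0935 mm² → 1625668.4 mm.
Time extruding = 1625668.4 / 109 = 14914.4 s.
Layer count = ceil(279 / 0.17) = 1642.
Non-print overhead: 1642 × 2.5 → 4105 s.
Total = 14914.4 + 4105 = 19019.4 s = 5.28 hours.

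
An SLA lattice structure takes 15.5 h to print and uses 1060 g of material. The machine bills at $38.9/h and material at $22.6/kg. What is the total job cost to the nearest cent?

Time charge = 38.9 × 15.5 = $602.95.
Material charge: 22.6 × 1060/1000 → $23.956.
Job cost: 602.95 + 23.956 = 626.906 ≈ $626.91.

$626.91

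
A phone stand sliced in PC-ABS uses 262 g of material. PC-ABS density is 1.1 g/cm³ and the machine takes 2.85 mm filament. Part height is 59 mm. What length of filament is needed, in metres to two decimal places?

37.34 m

Extruded volume: 262/1.1 = 238.1818 cm³ (238181.8 mm³).
Filament cross-section = π × (2.85/2)² = 6.3794 mm².
L = V/A = 238181.8/6.3794 = 37336.08 mm → 37.34 m.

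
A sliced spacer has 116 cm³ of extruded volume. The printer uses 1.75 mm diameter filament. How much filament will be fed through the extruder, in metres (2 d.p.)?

Cross-section of 1.75 mm filament: π·(1.75/2)² = 2.4053 mm².
L = 116000 mm³ / 2.4053 mm² = 48226.83 mm, i.e. 48.23 m.

48.23 m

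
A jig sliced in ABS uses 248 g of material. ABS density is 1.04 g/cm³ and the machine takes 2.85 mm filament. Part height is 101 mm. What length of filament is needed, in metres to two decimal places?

Volume = 248 g / 1.04 g·cm⁻³ = 238.4615 cm³ = 238461.5 mm³.
Filament cross-section = π × (2.85/2)² = 6.3794 mm².
L = V/A = 238461.5/6.3794 = 37379.93 mm → 37.38 m.

37.38 m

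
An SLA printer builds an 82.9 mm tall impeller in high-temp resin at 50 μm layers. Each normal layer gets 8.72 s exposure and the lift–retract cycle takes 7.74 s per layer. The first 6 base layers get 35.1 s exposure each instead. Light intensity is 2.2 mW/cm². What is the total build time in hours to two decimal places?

Number of layers: 82.9 / 0.05 → 1658 (rounded up).
Base layers = 6 × (35.1 + 7.74), so 257.04 s.
Normal layers = 1652 × (8.72 + 7.74), so 27191.92 s.
Total = 257.04 + 27191.92 = 27448.96 s = 7.62 hours.

7.62 hours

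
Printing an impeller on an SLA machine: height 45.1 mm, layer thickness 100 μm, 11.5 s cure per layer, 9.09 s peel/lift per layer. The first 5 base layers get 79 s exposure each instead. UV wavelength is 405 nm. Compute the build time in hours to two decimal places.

2.67 hours

Number of layers: 45.1 / 0.1 → 451 (rounded up).
Bottom layers = 5 × (79 + 9.09), so 440.45 s.
Normal layers: 446 × (11.5 + 9.09) → 9183.14 s.
Total = 440.45 + 9183.14 = 9623.59 s = 2.67 hours.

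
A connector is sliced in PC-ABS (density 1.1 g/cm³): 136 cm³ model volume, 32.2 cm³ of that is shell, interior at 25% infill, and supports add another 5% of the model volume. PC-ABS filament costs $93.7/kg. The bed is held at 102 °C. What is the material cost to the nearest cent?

Interior volume = 136 − 32.2, so 103.8 cm³.
Infill deposited = 0.25 × 103.8, so 25.95 cm³.
Support = 0.05 × 136 = 6.8 cm³.
Total extruded = 32.2 + 25.95 + 6.8 = 64.95 cm³.
Mass: 64.95 × 1.1 → 71.445 g.
Cost = 71.445 g / 1000 × $93.7/kg = $6.69.

$6.69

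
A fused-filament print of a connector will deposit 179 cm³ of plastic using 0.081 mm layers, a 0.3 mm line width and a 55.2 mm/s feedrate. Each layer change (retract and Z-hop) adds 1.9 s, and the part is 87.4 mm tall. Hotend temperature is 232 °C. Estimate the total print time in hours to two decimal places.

37.64 hours

Extrusion cross-section = 0.081 × 0.3 = 0.0243 mm².
Path length: 179000 mm³ / 0.0243 mm² → 7366255.1 mm.
Time extruding = 7366255.1 / 55.2 = 133446.7 s.
Layers = ⌈87.4/0.081⌉ = 1080.
Z-hop total = 1080 × 1.9 = 2052 s.
Altogether 133446.7 + 2052 = 135498.7 s, i.e. 37.64 hours.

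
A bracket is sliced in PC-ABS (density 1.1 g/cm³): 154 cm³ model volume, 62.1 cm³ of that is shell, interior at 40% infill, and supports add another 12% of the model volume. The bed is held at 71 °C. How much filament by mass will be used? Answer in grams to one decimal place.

Volume inside the shell = 154 − 62.1 = 91.9 cm³.
Infill volume: 0.40 × 91.9 → 36.76 cm³.
Support = 0.12 × 154, so 18.48 cm³.
Total printed volume: 62.1 + 36.76 + 18.48 → 117.34 cm³.
Mass: 117.34 × 1.1 → 129.074 g.

129.1 g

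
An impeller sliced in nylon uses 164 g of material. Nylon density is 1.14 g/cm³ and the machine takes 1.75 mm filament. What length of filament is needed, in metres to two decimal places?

Volume = 164 g / 1.14 g·cm⁻³ = 143.8596 cm³ = 143859.6 mm³.
Filament cross-section = π × (1.75/2)² = 2.4053 mm².
Length = 143859.6 / 2.4053 = 59809.42 mm = 59.81 m.

59.81 m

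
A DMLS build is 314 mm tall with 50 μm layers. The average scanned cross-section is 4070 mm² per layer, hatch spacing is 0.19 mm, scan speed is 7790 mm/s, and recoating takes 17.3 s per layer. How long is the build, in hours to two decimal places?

Layer count = ceil(314 / 0.05) = 6280.
Per-layer scan distance = 4070 / 0.19, so 21421.1 mm.
Per-layer scan time = 21421.1 / 7790 = 2.7498 s.
Layer cycle = 2.7498 + 17.3, so 20.0498 s.
6280 layers × 20.0498 s/layer = 125912.744 s, i.e. 34.98 hours.

34.98 hours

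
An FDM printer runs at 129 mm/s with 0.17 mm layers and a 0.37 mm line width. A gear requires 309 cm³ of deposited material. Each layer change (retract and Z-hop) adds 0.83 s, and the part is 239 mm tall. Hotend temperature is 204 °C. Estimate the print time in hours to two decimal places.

Line area: 0.17 × 0.37 → 0.0629 mm².
Path length: 309000 mm³ / 0.0629 mm² → 4912559.6 mm.
Print-move time = 4912559.6 / 129, so 38081.9 s.
Layer count = ceil(239 / 0.17) = 1406.
Layer-change overhead = 1406 × 0.83 = 1166.98 s.
Total = 38081.9 + 1166.98 = 39248.88 s = 10.90 hours.

10.90 hours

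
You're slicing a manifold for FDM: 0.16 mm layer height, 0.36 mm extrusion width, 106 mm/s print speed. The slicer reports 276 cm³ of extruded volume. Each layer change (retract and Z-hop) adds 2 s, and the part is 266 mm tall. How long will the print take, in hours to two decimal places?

13.48 hours

Extrusion cross-section = 0.16 × 0.36 = 0.0576 mm².
Path length: 276000 mm³ / 0.0576 mm² → 4791666.7 mm.
Extrusion time = 4791666.7 / 106, so 45204.4 s.
Layers = ⌈266/0.16⌉ = 1663.
Layer-change overhead = 1663 × 2 = 3326 s.
Total = 45204.4 + 3326 = 48530.4 s = 13.48 hours.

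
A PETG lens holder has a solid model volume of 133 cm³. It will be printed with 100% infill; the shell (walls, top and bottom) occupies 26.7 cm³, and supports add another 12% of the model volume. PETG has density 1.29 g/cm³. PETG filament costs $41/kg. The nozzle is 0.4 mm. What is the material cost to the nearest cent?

$7.88

Volume inside the shell = 133 − 26.7 = 106.3 cm³.
Infill volume: 1.00 × 106.3 → 106.3 cm³.
Support = 0.12 × 133 = 15.96 cm³.
Total printed volume: 26.7 + 106.3 + 15.96 → 148.96 cm³.
Mass = 148.96 × 1.29, so 192.1584 g.
Cost = 192.1584 g / 1000 × $41/kg = $7.88.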